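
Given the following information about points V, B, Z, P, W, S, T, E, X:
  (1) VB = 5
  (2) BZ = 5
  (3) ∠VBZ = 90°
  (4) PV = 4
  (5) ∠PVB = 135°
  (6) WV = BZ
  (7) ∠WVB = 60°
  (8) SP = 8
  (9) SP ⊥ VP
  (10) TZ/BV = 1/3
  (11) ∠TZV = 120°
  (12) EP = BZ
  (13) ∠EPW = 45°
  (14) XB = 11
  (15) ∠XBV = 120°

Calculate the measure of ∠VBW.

From the given relations: WV = BZ = 5.
Step 1: By the law of cosines on triangle BVW: BW² = 5² + 5² − 2·5·5·cos(60°) = 25, so BW = 5.
Step 2: By the inverse law of cosines on triangle VBW: cos(∠VBW) = (5² + 5² − 5²) / (2·5·5) = 25/50 = 0.5, so ∠VBW = 60°.

Therefore, the measure of angle ∠VBW = 60°.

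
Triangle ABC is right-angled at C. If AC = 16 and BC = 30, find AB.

AB = sqrt(16^2 + 30^2) = sqrt(1156) = 34

34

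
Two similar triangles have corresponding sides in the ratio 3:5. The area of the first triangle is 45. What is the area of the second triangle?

For similar figures, the area ratio equals the square of the side ratio.
Side ratio (the first triangle to the second triangle) = 3:5, so area ratio = 3^2:5^2 = 9:25.
If the area of the first triangle is 45, then the area of the second triangle = 45 * (25/9) = 125.

125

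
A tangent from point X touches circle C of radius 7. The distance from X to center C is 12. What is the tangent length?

The tangent, radius, and line from the external point to the center form a right triangle.
The right angle is where the tangent meets the radius.
By the Pythagorean theorem: tangent² + 7² = 12²
tangent² = 144 - 49 = 95
tangent = sqrt(95)

sqrt(95)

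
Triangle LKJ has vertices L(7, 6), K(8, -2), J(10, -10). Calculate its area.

Using the Shoelace formula for a triangle:
Area = (1/2)|x0(y1 - y2) + x1(y2 - y0) + x2(y0 - y1)|
Area = (1/2)|7(-2 - -10) + 8(-10 - 6) + 10(6 - -2)|
Area = (1/2)|56 + -128 + 80|
Area = (1/2)|8|
Area = (1/2)(8)
Area = 4

4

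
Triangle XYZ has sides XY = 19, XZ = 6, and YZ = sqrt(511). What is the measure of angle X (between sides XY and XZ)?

cos(X) = (19² + 6² - (sqrt(511))²) / (2 × 19 × 6) = -1/2, so X = arccos(-1/2) = 120°.

120°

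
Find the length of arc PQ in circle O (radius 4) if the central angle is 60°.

The full circumference is 2πr = 2π(4) = 8*pi.
The arc spans 60° out of 360°, which is a fraction of 1/6.
Arc length = 8*pi × 1/6 = 4*pi/3.

4*pi/3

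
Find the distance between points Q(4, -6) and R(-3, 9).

The horizontal distance is |-3 - 4| = 7 and the vertical distance is |9 - -6| = 15.
By the Pythagorean theorem, d = sqrt(7^2 + 15^2) = sqrt(274).

sqrt(274)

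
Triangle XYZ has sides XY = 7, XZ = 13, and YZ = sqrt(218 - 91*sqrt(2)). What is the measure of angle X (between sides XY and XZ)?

cos(X) = (7² + 13² - (sqrt(218 - 91*sqrt(2)))²) / (2 × 7 × 13) = sqrt(2)/2, so X = arccos(sqrt(2)/2) = 45°.

45°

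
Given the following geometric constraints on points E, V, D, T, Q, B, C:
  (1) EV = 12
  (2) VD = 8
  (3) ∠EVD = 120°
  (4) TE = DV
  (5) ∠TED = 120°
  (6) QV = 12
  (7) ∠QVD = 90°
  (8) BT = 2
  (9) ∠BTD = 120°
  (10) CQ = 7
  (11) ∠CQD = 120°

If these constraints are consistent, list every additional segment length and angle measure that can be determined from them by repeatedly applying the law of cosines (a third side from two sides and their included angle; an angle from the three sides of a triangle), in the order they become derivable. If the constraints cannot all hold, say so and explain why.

The constraints are consistent. Derivable facts, in order:
After 1 step:
- DQ = 4·√13
- ED = 4·√19
After 2 steps:
- DC ≈ 18.92
- DT ≈ 22.53
- ∠DEV = 23.41°
- ∠DQV = 33.69°
- ∠EDV = 36.59°
- ∠QDV = 56.31°
After 3 steps:
- DB ≈ 23.59
- ∠CDQ = 18.69°
- ∠DCQ = 41.31°
- ∠DTE = 42.09°
- ∠EDT = 17.91°
After 4 steps:
- ∠BDT = 4.21°
- ∠DBT = 55.79°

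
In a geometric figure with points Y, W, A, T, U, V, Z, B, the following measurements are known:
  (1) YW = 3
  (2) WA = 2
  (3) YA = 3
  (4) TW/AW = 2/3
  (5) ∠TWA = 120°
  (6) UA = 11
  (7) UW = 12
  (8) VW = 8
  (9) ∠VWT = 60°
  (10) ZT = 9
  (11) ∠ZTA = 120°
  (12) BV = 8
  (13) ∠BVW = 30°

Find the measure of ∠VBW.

Step 1: By the law of cosines on triangle BVW: BW² = 8² + 8² − 2·8·8·cos(30°) = 17.15, so BW ≈ 4.14.
Step 2: By the inverse law of cosines on triangle VBW: cos(∠VBW) = (8² + 4.14² − 8²) / (2·8·4.14) = 17.15/66.26 = 0.2588, so ∠VBW = 75°.

Therefore, the measure of angle ∠VBW = 75°.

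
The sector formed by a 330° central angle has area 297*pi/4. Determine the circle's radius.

r² = 360 × 297*pi/4 / (π × 330) = 81, so r = 9.

9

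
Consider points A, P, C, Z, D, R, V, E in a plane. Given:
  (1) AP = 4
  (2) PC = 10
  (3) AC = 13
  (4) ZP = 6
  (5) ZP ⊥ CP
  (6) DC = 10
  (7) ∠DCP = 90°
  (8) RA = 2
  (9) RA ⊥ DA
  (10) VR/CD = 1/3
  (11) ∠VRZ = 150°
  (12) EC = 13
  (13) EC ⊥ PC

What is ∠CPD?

Step 1: By the law of cosines on triangle PCD: PD² = 10² + 10² − 2·10·10·cos(90°) = 200, so PD = 10·√2.
Step 2: By the inverse law of cosines on triangle CPD: cos(∠CPD) = (10² + (10·√2)² − 10²) / (2·10·10·√2) = 200/282.84 = 0.7071, so ∠CPD = 45°.

Therefore, the measure of angle ∠CPD = 45°.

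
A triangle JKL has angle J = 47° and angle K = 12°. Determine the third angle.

The interior angles sum to 180°: angle L = 180 - 47 - 12 = 121°.
The triangle is obtuse (angles 47°, 12°, 121°).

121 degrees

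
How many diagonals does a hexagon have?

Total line segments between 6 vertices = C(6,2) = 15.
Subtract the 6 sides: 15 - 6 = 9 diagonals.

9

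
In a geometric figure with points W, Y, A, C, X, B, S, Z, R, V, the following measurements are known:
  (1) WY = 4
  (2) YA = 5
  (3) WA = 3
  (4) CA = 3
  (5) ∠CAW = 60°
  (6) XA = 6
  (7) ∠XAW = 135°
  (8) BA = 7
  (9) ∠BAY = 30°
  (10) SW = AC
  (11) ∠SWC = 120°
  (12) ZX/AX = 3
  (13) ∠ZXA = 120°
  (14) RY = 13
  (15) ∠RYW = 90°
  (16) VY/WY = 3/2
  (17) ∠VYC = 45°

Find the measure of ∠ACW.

Step 1: By the law of cosines on triangle CAW: CW² = 3² + 3² − 2·3·3·cos(60°) = 9, so CW = 3.
Step 2: By the inverse law of cosines on triangle ACW: cos(∠ACW) = (3² + 3² − 3²) / (2·3·3) = 9/18 = 0.5, so ∠ACW = 60°.

Therefore, the measure of angle ∠ACW = 60°.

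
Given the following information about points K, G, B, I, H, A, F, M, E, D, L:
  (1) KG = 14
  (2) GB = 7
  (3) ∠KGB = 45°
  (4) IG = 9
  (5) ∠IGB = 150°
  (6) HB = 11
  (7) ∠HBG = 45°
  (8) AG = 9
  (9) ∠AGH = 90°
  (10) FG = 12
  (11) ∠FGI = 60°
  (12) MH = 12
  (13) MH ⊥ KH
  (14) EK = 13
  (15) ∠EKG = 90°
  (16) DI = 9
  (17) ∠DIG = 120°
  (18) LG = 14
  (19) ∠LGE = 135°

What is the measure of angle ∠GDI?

Step 1: By the law of cosines on triangle DIG: DG² = 9² + 9² − 2·9·9·cos(120°) = 243, so DG = 9·√3.
Step 2: By the inverse law of cosines on triangle GDI: cos(∠GDI) = ((9·√3)² + 9² − 9²) / (2·9·√3·9) = 243/280.59 = 0.866, so ∠GDI = 30°.

Therefore, the measure of angle ∠GDI = 30°.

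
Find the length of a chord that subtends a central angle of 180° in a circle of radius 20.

Drop a perpendicular from the center to the chord, bisecting both the chord and the central angle.
Each half-chord = r sin(θ/2) = 20 sin(90°).
The full chord = 2 × 20 × sin(90°) = 40.

40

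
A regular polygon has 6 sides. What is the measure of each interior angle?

Each interior angle of a regular n-gon is (n - 2) * 180 / n.
For n = 6: (6 - 2) * 180 / 6 = 720/6 = 120 degrees.

120 degrees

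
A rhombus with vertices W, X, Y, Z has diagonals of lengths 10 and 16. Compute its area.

Area = (10 * 16) / 2 = 160 / 2 = 80

80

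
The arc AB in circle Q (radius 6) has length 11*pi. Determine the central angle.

The full circumference is 2πr = 12*pi.
The arc is 11*pi / 12*pi = 11/12 of the full circle.
So the central angle = 11/12 × 360° = 330°.

330°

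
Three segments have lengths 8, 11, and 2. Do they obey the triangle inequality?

Check the triangle inequality: 8 + 2 = 10 ≤ 11.
Since the sum of two sides does not exceed the third, no triangle can be formed.

No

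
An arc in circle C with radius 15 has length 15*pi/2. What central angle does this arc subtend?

Arc length L = 2πr × θ/360, so θ = 360L / (2πr).
θ = 360 × 15*pi/2 / (2π × 15)
θ = 90°
θ = 90°

90°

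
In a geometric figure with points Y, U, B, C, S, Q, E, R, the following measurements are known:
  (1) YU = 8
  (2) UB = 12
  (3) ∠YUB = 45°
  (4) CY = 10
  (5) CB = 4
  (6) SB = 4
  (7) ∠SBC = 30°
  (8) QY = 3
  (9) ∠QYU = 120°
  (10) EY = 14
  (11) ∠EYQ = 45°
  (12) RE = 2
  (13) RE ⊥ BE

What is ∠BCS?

Step 1: By the law of cosines on triangle CBS: CS² = 4² + 4² − 2·4·4·cos(30°) = 4.29, so CS ≈ 2.07.
Step 2: By the inverse law of cosines on triangle BCS: cos(∠BCS) = (4² + 2.07² − 4²) / (2·4·2.07) = 4.29/16.56 = 0.2588, so ∠BCS = 75°.

Therefore, the measure of angle ∠BCS = 75°.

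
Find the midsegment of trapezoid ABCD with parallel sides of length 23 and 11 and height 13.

The midsegment of a trapezoid = (base1 + base2) / 2
midsegment = (23 + 11) / 2
midsegment = 34 / 2
midsegment = 17

17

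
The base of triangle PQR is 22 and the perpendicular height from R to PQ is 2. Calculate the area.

Area = (1/2) * base * height
Area = (1/2) * 22 * 2
Area = 22

22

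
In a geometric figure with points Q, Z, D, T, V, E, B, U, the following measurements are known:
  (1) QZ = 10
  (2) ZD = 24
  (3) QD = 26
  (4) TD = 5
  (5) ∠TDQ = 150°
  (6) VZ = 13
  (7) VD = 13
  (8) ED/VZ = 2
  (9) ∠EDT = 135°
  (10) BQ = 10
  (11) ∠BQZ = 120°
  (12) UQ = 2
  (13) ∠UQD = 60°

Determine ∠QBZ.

Step 1: By the law of cosines on triangle BQZ: BZ² = 10² + 10² − 2·10·10·cos(120°) = 300, so BZ = 10·√3.
Step 2: By the inverse law of cosines on triangle QBZ: cos(∠QBZ) = (10² + (10·√3)² − 10²) / (2·10·10·√3) = 300/346.41 = 0.866, so ∠QBZ = 30°.

Therefore, the measure of angle ∠QBZ = 30°.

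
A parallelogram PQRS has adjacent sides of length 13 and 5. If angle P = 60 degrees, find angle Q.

In a parallelogram, consecutive angles are supplementary (sum to 180°).
angle Q = 180 - angle P
angle Q = 180 - 60
angle Q = 120 degrees

120 degrees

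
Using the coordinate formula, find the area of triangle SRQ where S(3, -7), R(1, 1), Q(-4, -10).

Shoelace: Area = (1/2)|3(1--10) + 1(-10--7) + -4(-7-1)| = (1/2)(62) = 31

31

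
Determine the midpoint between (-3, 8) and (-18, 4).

The midpoint is the point halfway along the segment.
Move half the horizontal distance: -3 + (-18 - -3)/2 = -3 + -15/2 = -21/2
Move half the vertical distance: 8 + (4 - 8)/2 = 8 + -4/2 = 6
Midpoint = (-21/2, 6)

(-21/2, 6)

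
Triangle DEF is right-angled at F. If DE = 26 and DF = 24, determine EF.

Rearranging the Pythagorean theorem to solve for the unknown leg:
leg^2 = hypotenuse^2 - known_leg^2 = 676 - 576 = 100
leg = sqrt(100) = 10.

10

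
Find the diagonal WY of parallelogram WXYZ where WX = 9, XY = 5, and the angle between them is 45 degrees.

Law of cosines: d^2 = 9^2 + 5^2 - 2(9)(5)cos(45°) = 106 - 45*sqrt(2), so d = sqrt(106 - 45*sqrt(2)).

sqrt(106 - 45*sqrt(2))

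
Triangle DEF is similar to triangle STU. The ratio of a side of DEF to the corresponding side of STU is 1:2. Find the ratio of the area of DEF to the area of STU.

The ratio of areas of similar triangles equals the square of the side ratio.
Side ratio = 1:2
Area ratio = (1/2)^2 = 1/4 = 1:4

1:4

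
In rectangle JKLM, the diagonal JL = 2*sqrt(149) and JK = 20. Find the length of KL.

The diagonal of a rectangle forms a right triangle with the two sides.
Rearranging the Pythagorean theorem: missing side = sqrt(d^2 - known^2).
= sqrt(596 - 400) = sqrt(196) = 14.

14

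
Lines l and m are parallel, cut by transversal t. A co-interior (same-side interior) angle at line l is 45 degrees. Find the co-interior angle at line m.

Co-interior (same-side interior) angles are between the parallel lines on the same side of the transversal.
Unlike corresponding or alternate interior angles, they are supplementary rather than equal.
So the angle = 180 - 45 = 135 degrees.

135 degrees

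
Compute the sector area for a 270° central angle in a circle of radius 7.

The full circle has area πr² = π(7)² = 49*pi.
The sector covers 270° out of 360°, a fraction of 3/4.
Sector area = 49*pi × 3/4 = 147*pi/4.

147*pi/4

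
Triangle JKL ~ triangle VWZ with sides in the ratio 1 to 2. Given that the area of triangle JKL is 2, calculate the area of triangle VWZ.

The ratio of areas of similar triangles = (side ratio)^2.
Side ratio = 1:2, so area ratio = 1:4.
Area of VWZ / Area of JKL = 4/1
Area of VWZ = 2 * 4/1 = 8

8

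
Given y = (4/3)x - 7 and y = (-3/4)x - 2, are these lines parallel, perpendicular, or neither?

Slope of line 1: m1 = 4/3
Slope of line 2: m2 = -3/4
Two lines are perpendicular when the product of their slopes is -1 (negative reciprocals).
m1 * m2 = (4/3) * (-3/4) = -1, confirming perpendicularity.

Perpendicular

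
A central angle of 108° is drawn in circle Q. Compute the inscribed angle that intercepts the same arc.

By the inscribed angle theorem, the inscribed angle is half the central angle.
Inscribed angle = 108° / 2 = 54°

54°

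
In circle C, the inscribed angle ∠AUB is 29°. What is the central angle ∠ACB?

The inscribed angle theorem states that a central angle is always twice any inscribed angle that subtends the same arc.
Since the inscribed angle is 29°, the central angle = 2 × 29° = 58°.

58°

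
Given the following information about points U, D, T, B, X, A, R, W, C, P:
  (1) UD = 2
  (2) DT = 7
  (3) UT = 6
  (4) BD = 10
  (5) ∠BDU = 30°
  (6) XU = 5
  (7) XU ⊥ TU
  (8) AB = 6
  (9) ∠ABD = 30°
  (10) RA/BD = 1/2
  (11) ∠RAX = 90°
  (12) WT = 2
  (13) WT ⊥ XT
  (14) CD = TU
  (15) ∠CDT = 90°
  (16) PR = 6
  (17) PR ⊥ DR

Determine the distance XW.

Step 1: By the law of cosines on triangle XUT: XT² = 5² + 6² − 2·5·6·cos(90°) = 61, so XT = √61.
Step 2: By the law of cosines on triangle XTW: XW² = √61² + 2² − 2·√61·2·cos(90°) = 65, so XW = √65.

Therefore, the length of XW = √65.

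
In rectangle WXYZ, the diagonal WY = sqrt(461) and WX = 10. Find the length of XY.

b = sqrt(d^2 - a^2) = sqrt(461 - 100) = sqrt(361) = 19

19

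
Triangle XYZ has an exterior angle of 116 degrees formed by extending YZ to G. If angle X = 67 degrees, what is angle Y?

By the exterior angle theorem: exterior angle = sum of remote interior angles.
116 = 67 + angle Y
angle Y = 116 - 67 = 49 degrees

49 degrees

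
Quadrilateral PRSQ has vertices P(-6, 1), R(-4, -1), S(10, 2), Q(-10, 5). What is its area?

Shoelace: sum of cross terms = 102, Area = (1/2)|102| = 51

51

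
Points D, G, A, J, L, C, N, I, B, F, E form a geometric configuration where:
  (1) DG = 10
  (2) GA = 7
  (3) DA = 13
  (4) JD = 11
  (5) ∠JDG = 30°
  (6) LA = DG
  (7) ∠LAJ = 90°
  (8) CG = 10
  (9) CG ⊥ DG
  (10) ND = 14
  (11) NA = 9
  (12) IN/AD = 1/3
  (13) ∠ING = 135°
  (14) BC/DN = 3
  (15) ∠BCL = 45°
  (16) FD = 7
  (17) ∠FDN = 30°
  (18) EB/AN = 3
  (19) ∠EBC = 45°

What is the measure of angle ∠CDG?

Step 1: By the law of cosines on triangle DGC: DC² = 10² + 10² − 2·10·10·cos(90°) = 200, so DC = 10·√2.
Step 2: By the inverse law of cosines on triangle CDG: cos(∠CDG) = ((10·√2)² + 10² − 10²) / (2·10·√2·10) = 200/282.84 = 0.7071, so ∠CDG = 45°.

Therefore, the measure of angle ∠CDG = 45°.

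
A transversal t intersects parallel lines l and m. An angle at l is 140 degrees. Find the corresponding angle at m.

Corresponding angles are equal: 140 degrees.

140 degrees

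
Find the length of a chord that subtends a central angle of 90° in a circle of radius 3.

Chord = 2(3) sin(45°) = 3*sqrt(2)

3*sqrt(2)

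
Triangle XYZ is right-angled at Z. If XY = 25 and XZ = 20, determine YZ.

By the Pythagorean theorem: YZ^2 = XY^2 - XZ^2
YZ^2 = 25^2 - 20^2 = 625 - 400 = 225
YZ = sqrt(225) = 15

15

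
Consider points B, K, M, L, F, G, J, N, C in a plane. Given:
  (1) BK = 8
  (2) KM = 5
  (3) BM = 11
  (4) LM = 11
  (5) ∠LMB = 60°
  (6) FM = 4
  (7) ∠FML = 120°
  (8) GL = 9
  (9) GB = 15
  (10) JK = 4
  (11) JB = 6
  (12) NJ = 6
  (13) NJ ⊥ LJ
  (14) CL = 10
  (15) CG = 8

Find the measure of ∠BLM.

Step 1: By the law of cosines on triangle LMB: LB² = 11² + 11² − 2·11·11·cos(60°) = 121, so LB = 11.
Step 2: By the inverse law of cosines on triangle BLM: cos(∠BLM) = (11² + 11² − 11²) / (2·11·11) = 121/242 = 0.5, so ∠BLM = 60°.

Therefore, the measure of angle ∠BLM = 60°.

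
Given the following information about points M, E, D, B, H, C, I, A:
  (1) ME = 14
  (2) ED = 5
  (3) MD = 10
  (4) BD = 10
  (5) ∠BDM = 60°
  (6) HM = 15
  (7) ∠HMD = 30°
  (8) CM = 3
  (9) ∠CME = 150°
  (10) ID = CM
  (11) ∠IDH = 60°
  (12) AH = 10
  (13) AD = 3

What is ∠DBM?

Step 1: By the law of cosines on triangle BDM: BM² = 10² + 10² − 2·10·10·cos(60°) = 100, so BM = 10.
Step 2: By the inverse law of cosines on triangle DBM: cos(∠DBM) = (10² + 10² − 10²) / (2·10·10) = 100/200 = 0.5, so ∠DBM = 60°.

Therefore, the measure of angle ∠DBM = 60°.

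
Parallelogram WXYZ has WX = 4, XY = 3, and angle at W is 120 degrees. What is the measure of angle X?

Consecutive angles are supplementary: angle X = 180 - 120 = 60 degrees.

60 degrees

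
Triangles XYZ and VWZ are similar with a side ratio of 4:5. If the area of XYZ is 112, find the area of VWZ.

Area ratio = (4/5)^2 = 16/25. Area of VWZ = 112 * 25/16 = 175.

175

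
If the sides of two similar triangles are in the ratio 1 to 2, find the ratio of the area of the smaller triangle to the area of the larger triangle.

Area ratio = (side ratio)^2 = (1/2)^2 = 1:4.

1:4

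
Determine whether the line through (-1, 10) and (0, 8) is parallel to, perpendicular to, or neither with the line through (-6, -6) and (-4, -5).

Slope of line 1: m1 = (8 - 10)/(0 - -1) = -2/1 = -2
Slope of line 2: m2 = (-5 - -6)/(-4 - -6) = 1/2 = 1/2
m1 * m2 = -1, so perpendicular.

Perpendicular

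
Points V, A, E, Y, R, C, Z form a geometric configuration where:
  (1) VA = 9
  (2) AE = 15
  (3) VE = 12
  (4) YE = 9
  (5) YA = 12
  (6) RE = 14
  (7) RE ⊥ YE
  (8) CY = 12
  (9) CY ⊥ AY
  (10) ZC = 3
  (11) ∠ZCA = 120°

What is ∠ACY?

Step 1: By the law of cosines on triangle CYA: CA² = 12² + 12² − 2·12·12·cos(90°) = 288, so CA = 12·√2.
Step 2: By the inverse law of cosines on triangle ACY: cos(∠ACY) = ((12·√2)² + 12² − 12²) / (2·12·√2·12) = 288/407.29 = 0.7071, so ∠ACY = 45°.

Therefore, the measure of angle ∠ACY = 45°.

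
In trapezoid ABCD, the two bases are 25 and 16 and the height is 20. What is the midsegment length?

The midsegment of a trapezoid = (base1 + base2) / 2
midsegment = (25 + 16) / 2
midsegment = 41 / 2
midsegment = 41/2

41/2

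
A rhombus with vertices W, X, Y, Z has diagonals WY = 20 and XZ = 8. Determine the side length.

The diagonals of a rhombus bisect each other at right angles.
Half-diagonals: 20/2 = 10 and 8/2 = 4
side = sqrt(10^2 + 4^2)
side = sqrt(100 + 16)
side = sqrt(116) = 2*sqrt(29)

2*sqrt(29)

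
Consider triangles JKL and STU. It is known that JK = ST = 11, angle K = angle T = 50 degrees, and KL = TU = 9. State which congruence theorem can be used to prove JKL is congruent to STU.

The given information provides:
JK = ST = 11, angle K = angle T = 50 degrees, and KL = TU = 9
This matches the SAS congruence theorem.
Two pairs of corresponding sides and the included angle are equal (Side-Angle-Side).

SAS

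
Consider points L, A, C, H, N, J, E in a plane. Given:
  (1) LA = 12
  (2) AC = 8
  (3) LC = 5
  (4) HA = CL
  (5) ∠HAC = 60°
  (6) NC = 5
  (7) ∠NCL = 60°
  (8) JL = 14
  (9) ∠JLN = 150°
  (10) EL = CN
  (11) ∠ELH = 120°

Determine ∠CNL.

Step 1: By the law of cosines on triangle NCL: NL² = 5² + 5² − 2·5·5·cos(60°) = 25, so NL = 5.
Step 2: By the inverse law of cosines on triangle CNL: cos(∠CNL) = (5² + 5² − 5²) / (2·5·5) = 25/50 = 0.5, so ∠CNL = 60°.

Therefore, the measure of angle ∠CNL = 60°.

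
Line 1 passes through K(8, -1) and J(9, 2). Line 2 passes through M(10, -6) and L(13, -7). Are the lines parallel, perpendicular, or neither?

Slope of line 1: m1 = (2 - -1)/(9 - 8) = 3/1 = 3
Slope of line 2: m2 = (-7 - -6)/(13 - 10) = -1/3 = -1/3
m1 * m2 = -1, so perpendicular.

Perpendicular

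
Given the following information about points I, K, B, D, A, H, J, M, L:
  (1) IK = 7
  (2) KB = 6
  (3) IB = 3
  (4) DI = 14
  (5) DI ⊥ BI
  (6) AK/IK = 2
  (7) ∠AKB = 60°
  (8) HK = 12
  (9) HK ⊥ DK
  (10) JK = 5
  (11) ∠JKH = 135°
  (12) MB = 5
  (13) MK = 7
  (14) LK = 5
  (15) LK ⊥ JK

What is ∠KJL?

Step 1: By the law of cosines on triangle JKL: JL² = 5² + 5² − 2·5·5·cos(90°) = 50, so JL = 5·√2.
Step 2: By the inverse law of cosines on triangle KJL: cos(∠KJL) = (5² + (5·√2)² − 5²) / (2·5·5·√2) = 50/70.71 = 0.7071, so ∠KJL = 45°.

Therefore, the measure of angle ∠KJL = 45°.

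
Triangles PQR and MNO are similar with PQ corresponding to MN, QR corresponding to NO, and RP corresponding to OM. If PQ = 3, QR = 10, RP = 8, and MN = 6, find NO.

k = 6/3 = 2. NO = 2 * 10 = 20.

20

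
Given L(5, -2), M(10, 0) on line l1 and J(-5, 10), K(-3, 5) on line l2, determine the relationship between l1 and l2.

Slope of line 1: m1 = (0 - -2)/(10 - 5) = 2/5 = 2/5
Slope of line 2: m2 = (5 - 10)/(-3 - -5) = -5/2 = -5/2
m1 * m2 = (2/5) * (-5/2) = -1 = -1, so the lines are perpendicular.

Perpendicular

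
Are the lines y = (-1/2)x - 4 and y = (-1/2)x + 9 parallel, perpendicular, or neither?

Slope of line 1: m1 = -1/2
Slope of line 2: m2 = -1/2
Two lines are parallel if and only if they have equal slopes (or both are vertical).
Here m1 = m2 = -1/2, confirming the lines are parallel.

Parallel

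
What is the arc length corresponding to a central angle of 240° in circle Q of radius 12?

Arc length = 2πr × θ/360
= 2π × 12 × 2/3
= 16*pi

16*pi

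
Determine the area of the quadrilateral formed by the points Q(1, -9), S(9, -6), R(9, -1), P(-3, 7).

The Shoelace formula works by pairing each vertex with the next (cycling back to the first).
For each pair, compute x_i*y_(i+1) - x_(i+1)*y_i:
  (1*-6 - 9*-9) = 75
  (9*-1 - 9*-6) = 45
  (9*7 - -3*-1) = 60
  (-3*-9 - 1*7) = 20
Taking half the absolute value of the total: Area = (1/2)(200) = 100.

100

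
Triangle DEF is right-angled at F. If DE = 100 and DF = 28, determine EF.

Rearranging the Pythagorean theorem to solve for the unknown leg:
leg^2 = hypotenuse^2 - known_leg^2 = 10000 - 784 = 9216
leg = sqrt(9216) = 96.

96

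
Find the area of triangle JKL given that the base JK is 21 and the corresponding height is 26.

Area = (1/2) * base * height
Area = (1/2) * 21 * 26
Area = 273

273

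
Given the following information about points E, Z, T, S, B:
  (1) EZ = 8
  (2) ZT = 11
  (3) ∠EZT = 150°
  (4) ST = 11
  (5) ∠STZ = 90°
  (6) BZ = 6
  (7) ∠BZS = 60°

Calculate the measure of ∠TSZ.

Step 1: By the law of cosines on triangle STZ: SZ² = 11² + 11² − 2·11·11·cos(90°) = 242, so SZ = 11·√2.
Step 2: By the inverse law of cosines on triangle TSZ: cos(∠TSZ) = (11² + (11·√2)² − 11²) / (2·11·11·√2) = 242/342.24 = 0.7071, so ∠TSZ = 45°.

Therefore, the measure of angle ∠TSZ = 45°.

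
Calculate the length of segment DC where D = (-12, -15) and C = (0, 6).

d = sqrt((12)^2 + (21)^2) = sqrt(585) = 3*sqrt(65)

3*sqrt(65)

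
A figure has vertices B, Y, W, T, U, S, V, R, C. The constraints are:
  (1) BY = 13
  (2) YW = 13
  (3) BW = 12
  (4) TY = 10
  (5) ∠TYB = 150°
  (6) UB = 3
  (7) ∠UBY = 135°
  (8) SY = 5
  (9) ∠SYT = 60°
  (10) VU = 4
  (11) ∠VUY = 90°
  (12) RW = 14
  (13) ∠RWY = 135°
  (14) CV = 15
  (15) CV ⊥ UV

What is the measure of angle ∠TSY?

Step 1: By the law of cosines on triangle SYT: ST² = 5² + 10² − 2·5·10·cos(60°) = 75, so ST = 5·√3.
Step 2: By the inverse law of cosines on triangle TSY: cos(∠TSY) = ((5·√3)² + 5² − 10²) / (2·5·√3·5) = 0/86.6 = 0, so ∠TSY = 90°.

Therefore, the measure of angle ∠TSY = 90°.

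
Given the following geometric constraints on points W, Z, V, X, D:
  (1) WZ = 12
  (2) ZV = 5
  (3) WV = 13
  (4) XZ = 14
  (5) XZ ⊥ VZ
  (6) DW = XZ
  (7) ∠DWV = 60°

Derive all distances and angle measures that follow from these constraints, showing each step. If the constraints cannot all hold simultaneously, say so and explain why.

The constraints are consistent.

From the given relations:
  DW = XZ = 14

Step 1: From VZ = 5, ZX = 14, and ∠VZX = 90°, by the law of cosines:
  VX² = VZ² + ZX² - 2·VZ·ZX·cos(90°) = 25 + 196 - 0 = 221
  VX ≈ 14.87

Step 2: From VW = 13, WD = 14, and ∠VWD = 60°, by the law of cosines:
  VD² = VW² + WD² - 2·VW·WD·cos(60°) = 169 + 196 - 182 = 183
  VD = √183

Step 3: From WV = 13, WZ = 12, VZ = 5, by the inverse law of cosines:
  cos(∠VWZ) = (WV² + WZ² - VZ²) / (2·WV·WZ)
  ∠VWZ = 22.62°

Step 4: From ZV = 5, ZW = 12, VW = 13, by the inverse law of cosines:
  cos(∠VZW) = (ZV² + ZW² - VW²) / (2·ZV·ZW)
  ∠VZW = 90°

Step 5: From VW = 13, VZ = 5, WZ = 12, by the inverse law of cosines:
  cos(∠WVZ) = (VW² + VZ² - WZ²) / (2·VW·VZ)
  ∠WVZ = 67.38°

Step 6: From VD = √183, VW = 13, DW = 14, by the inverse law of cosines:
  cos(∠DVW) = (VD² + VW² - DW²) / (2·VD·VW)
  ∠DVW = 63.67°

Step 7: From VX = 14.87, VZ = 5, XZ = 14, by the inverse law of cosines:
  cos(∠XVZ) = (VX² + VZ² - XZ²) / (2·VX·VZ)
  ∠XVZ = 70.35°

Step 8: From XV = 14.87, XZ = 14, VZ = 5, by the inverse law of cosines:
  cos(∠VXZ) = (XV² + XZ² - VZ²) / (2·XV·XZ)
  ∠VXZ = 19.65°

Step 9: From DV = √183, DW = 14, VW = 13, by the inverse law of cosines:
  cos(∠VDW) = (DV² + DW² - VW²) / (2·DV·DW)
  ∠VDW = 56.33°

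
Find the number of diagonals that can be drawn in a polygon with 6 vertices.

Each of the 6 vertices connects to 3 non-adjacent vertices via diagonals.
Total connections = 6 × 3 = 18, but each diagonal is counted twice.
Number of diagonals = 18 / 2 = 9.

9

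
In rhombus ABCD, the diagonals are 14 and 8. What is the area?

The diagonals of a rhombus divide it into four right triangles.
Each triangle has legs 14/ 2 = 7 and 8/2 = 4, so each has area (1/2)*7*4 = 14.
Four such triangles give total area = (d1 * d2) / 2 = 56.

56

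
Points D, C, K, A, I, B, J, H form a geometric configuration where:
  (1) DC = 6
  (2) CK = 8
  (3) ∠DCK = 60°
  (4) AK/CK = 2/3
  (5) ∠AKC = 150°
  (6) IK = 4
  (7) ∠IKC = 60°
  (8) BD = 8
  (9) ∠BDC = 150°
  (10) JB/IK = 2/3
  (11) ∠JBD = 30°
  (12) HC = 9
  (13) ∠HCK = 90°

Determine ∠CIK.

Step 1: By the law of cosines on triangle IKC: IC² = 4² + 8² − 2·4·8·cos(60°) = 48, so IC = 4·√3.
Step 2: By the inverse law of cosines on triangle CIK: cos(∠CIK) = ((4·√3)² + 4² − 8²) / (2·4·√3·4) = 0/55.43 = 0, so ∠CIK = 90°.

Therefore, the measure of angle ∠CIK = 90°.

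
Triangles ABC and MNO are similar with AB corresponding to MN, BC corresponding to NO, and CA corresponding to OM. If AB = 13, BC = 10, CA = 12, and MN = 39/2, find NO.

k = 39/2/13 = 3/2. NO = 3/2 * 10 = 15.

15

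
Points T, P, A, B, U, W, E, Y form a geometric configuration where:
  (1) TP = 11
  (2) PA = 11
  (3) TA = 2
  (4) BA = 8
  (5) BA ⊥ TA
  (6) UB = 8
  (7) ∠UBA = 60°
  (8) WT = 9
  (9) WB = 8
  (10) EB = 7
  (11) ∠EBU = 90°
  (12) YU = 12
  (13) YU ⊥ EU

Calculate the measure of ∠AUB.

Step 1: By the law of cosines on triangle UBA: UA² = 8² + 8² − 2·8·8·cos(60°) = 64, so UA = 8.
Step 2: By the inverse law of cosines on triangle AUB: cos(∠AUB) = (8² + 8² − 8²) / (2·8·8) = 64/128 = 0.5, so ∠AUB = 60°.

Therefore, the measure of angle ∠AUB = 60°.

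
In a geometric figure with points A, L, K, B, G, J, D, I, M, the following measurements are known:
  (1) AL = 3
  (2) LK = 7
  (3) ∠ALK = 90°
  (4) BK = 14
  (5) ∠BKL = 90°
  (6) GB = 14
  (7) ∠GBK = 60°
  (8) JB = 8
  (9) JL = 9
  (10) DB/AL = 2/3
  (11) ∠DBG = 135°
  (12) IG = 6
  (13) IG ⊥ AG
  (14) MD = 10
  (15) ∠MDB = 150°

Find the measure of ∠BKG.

Step 1: By the law of cosines on triangle KBG: KG² = 14² + 14² − 2·14·14·cos(60°) = 196, so KG = 14.
Step 2: By the inverse law of cosines on triangle BKG: cos(∠BKG) = (14² + 14² − 14²) / (2·14·14) = 196/392 = 0.5, so ∠BKG = 60°.

Therefore, the measure of angle ∠BKG = 60°.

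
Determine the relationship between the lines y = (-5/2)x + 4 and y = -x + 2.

Slope of line 1: m1 = -5/2
Slope of line 2: m2 = -1
m1 != m2 (-5/2 != -1), so not parallel.
m1 * m2 = (-5/2) * (-1) = 5/2 != -1, so not perpendicular.
The lines are neither parallel nor perpendicular.

Neither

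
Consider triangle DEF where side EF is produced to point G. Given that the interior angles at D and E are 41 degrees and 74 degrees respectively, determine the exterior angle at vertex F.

By the exterior angle theorem, an exterior angle of a triangle equals the sum of the two remote interior angles.
Exterior angle = angle D + angle E
Exterior angle = 41 + 74 = 115 degrees

115 degrees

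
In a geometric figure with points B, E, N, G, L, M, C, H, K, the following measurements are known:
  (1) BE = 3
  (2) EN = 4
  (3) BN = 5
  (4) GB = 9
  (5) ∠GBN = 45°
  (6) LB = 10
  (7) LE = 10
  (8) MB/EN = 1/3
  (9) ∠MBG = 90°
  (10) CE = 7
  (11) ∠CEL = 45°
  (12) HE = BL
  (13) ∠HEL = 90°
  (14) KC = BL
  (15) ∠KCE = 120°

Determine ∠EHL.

From the given relations: HE = BL = 10.
Step 1: By the law of cosines on triangle HEL: HL² = 10² + 10² − 2·10·10·cos(90°) = 200, so HL = 10·√2.
Step 2: By the inverse law of cosines on triangle EHL: cos(∠EHL) = (10² + (10·√2)² − 10²) / (2·10·10·√2) = 200/282.84 = 0.7071, so ∠EHL = 45°.

Therefore, the measure of angle ∠EHL = 45°.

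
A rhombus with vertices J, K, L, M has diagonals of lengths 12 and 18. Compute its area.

Area = (12 * 18) / 2 = 216 / 2 = 108

108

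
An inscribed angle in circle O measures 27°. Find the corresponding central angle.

The inscribed angle theorem states that a central angle is always twice any inscribed angle that subtends the same arc.
Since the inscribed angle is 27°, the central angle = 2 × 27° = 54°.

54°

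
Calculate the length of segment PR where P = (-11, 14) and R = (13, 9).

d = sqrt((24)^2 + (-5)^2) = sqrt(601)

sqrt(601)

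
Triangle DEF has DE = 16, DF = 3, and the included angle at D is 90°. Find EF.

The included angle is 90°, so the triangle is right-angled at D. The opposite side EF is the hypotenuse.
By the Pythagorean theorem: EF = sqrt(16^2 + 3^2) = sqrt(265) = sqrt(265).

sqrt(265)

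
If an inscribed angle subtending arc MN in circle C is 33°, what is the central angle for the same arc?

The inscribed angle theorem states that a central angle is always twice any inscribed angle that subtends the same arc.
Since the inscribed angle is 33°, the central angle = 2 × 33° = 66°.

66°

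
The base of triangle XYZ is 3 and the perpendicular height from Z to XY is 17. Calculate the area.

Area = (1/2)(3)(17) = 51/2

51/2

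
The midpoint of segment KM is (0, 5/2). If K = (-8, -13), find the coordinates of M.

Using the midpoint formula: M = ((x1 + x2)/2, (y1 + y2)/2)
We know M = (0, 5/2) and K = (-8, -13)
For x: 0 = (-8 + x2)/2, so x2 = 2*0 - -8 = 8
For y: 5/2 = (-13 + y2)/2, so y2 = 2*5/2 - -13 = 18
M = (8, 18)

(8, 18)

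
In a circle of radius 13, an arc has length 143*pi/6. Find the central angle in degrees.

θ = 360 × 143*pi/6 / (2π × 13) = 330° (rearranging arc length formula).

330°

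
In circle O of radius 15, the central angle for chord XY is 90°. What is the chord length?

Chord length = 2r sin(θ/2)
= 2 × 15 × sin(90°/2)
= 2 × 15 × sin(45°)
= 15*sqrt(2)

15*sqrt(2)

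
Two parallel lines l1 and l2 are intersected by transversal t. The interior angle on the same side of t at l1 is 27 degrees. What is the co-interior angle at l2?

Co-interior angles sum to 180: 180 - 27 = 153 degrees.

153 degrees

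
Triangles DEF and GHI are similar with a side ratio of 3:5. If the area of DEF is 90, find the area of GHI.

For similar figures, the area ratio equals the square of the side ratio.
Side ratio (DEF to GHI) = 3:5, so area ratio = 3^2:5^2 = 9:25.
If the area of DEF is 90, then the area of GHI = 90 * (25/9) = 250.

250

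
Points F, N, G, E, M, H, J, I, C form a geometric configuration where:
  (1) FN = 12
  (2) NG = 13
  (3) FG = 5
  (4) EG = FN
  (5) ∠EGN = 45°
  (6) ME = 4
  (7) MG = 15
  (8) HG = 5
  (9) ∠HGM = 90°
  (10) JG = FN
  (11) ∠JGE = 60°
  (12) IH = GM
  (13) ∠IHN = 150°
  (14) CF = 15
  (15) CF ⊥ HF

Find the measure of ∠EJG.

From the given relations: JG = FN = 12; EG = FN = 12.
Step 1: By the law of cosines on triangle JGE: JE² = 12² + 12² − 2·12·12·cos(60°) = 144, so JE = 12.
Step 2: By the inverse law of cosines on triangle EJG: cos(∠EJG) = (12² + 12² − 12²) / (2·12·12) = 144/288 = 0.5, so ∠EJG = 60°.

Therefore, the measure of angle ∠EJG = 60°.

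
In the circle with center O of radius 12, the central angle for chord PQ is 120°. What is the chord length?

Chord length = 2r sin(θ/2)
= 2 × 12 × sin(120°/2)
= 2 × 12 × sin(60°)
= 12*sqrt(3)

12*sqrt(3)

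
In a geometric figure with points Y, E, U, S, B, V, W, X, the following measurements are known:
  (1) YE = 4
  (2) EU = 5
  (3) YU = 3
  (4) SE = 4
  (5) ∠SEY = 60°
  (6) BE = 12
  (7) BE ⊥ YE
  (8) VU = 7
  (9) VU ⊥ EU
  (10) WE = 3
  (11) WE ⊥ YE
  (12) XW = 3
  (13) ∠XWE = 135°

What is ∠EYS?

Step 1: By the law of cosines on triangle YES: YS² = 4² + 4² − 2·4·4·cos(60°) = 16, so YS = 4.
Step 2: By the inverse law of cosines on triangle EYS: cos(∠EYS) = (4² + 4² − 4²) / (2·4·4) = 16/32 = 0.5, so ∠EYS = 60°.

Therefore, the measure of angle ∠EYS = 60°.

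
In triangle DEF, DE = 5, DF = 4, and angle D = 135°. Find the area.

Area = (1/2) * DE * DF * sin(D)
Area = (1/2) * 5 * 4 * sin(135°)
Area = (1/2) * 5 * 4 * sqrt(2)/2
Area = 5*sqrt(2)

5*sqrt(2)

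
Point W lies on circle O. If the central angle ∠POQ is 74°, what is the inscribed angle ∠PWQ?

An inscribed angle intercepts an arc from a point on the circle, while the central angle intercepts the same arc from the center.
The inscribed angle is always half the central angle: 74° / 2 = 37°.

37°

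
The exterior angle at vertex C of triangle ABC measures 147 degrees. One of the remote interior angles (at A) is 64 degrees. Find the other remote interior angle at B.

angle B = 147 - 64 = 83 degrees (exterior angle theorem).

83 degrees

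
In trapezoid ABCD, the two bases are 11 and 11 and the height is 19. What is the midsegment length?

midsegment = (11 + 11) / 2 = 22 / 2 = 11

11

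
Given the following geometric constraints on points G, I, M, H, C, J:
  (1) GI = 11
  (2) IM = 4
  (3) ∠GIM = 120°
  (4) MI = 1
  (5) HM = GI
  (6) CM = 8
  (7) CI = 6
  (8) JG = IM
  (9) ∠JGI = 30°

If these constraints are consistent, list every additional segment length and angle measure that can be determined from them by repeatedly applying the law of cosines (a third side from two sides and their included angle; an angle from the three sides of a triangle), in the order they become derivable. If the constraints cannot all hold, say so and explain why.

These constraints are not satisfiable: (2) IM = 4 and (4) MI = 1 assign two different lengths to the same segment. No planar figure meets all of them, so nothing further can be derived.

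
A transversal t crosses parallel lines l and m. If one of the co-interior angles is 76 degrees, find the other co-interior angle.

Co-interior angles (same-side interior) formed by parallel lines and a transversal are supplementary (sum to 180 degrees).
The given angle is 76 degrees.
The co-interior angle = 180 - 76 = 104 degrees.

104 degrees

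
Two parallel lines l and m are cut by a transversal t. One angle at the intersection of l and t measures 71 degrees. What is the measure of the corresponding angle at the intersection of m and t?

Corresponding angles are equal: 71 degrees.

71 degrees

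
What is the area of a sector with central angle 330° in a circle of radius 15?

Sector area = πr² × θ/360
= π × 15² × 11/12
= π × 225 × 11/12
= 825*pi/4

825*pi/4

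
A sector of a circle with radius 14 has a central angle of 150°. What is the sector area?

Sector area = πr² × θ/360
= π × 14² × 5/12
= π × 196 × 5/12
= 245*pi/3

245*pi/3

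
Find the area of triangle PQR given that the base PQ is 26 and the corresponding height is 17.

A triangle's area is half the area of a rectangle with the same base and height.
Area = (1/2) * 26 * 17 = 221.

221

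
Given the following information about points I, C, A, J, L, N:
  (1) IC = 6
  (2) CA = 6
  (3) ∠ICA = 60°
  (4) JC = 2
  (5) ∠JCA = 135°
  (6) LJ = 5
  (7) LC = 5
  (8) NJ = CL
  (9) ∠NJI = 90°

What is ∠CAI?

Step 1: By the law of cosines on triangle ACI: AI² = 6² + 6² − 2·6·6·cos(60°) = 36, so AI = 6.
Step 2: By the inverse law of cosines on triangle CAI: cos(∠CAI) = (6² + 6² − 6²) / (2·6·6) = 36/72 = 0.5, so ∠CAI = 60°.

Therefore, the measure of angle ∠CAI = 60°.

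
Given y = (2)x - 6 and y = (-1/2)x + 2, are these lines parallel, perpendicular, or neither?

Slope of line 1: m1 = 2
Slope of line 2: m2 = -1/2
m1 * m2 = (2) * (-1/2) = -1 = -1, so the lines are perpendicular.

Perpendicular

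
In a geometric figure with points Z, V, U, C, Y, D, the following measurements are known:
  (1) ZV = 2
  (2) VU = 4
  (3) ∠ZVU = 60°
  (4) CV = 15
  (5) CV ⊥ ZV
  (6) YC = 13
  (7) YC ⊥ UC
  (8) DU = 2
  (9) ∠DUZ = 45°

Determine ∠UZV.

Step 1: By the law of cosines on triangle ZVU: ZU² = 2² + 4² − 2·2·4·cos(60°) = 12, so ZU = 2·√3.
Step 2: By the inverse law of cosines on triangle UZV: cos(∠UZV) = ((2·√3)² + 2² − 4²) / (2·2·√3·2) = 0/13.86 = 0, so ∠UZV = 90°.

Therefore, the measure of angle ∠UZV = 90°.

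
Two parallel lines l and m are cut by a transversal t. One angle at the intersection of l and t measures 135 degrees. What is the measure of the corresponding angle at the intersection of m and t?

Corresponding angles formed by parallel lines and a transversal are equal.
The given angle is 135 degrees.
The corresponding angle = 135 degrees.

135 degrees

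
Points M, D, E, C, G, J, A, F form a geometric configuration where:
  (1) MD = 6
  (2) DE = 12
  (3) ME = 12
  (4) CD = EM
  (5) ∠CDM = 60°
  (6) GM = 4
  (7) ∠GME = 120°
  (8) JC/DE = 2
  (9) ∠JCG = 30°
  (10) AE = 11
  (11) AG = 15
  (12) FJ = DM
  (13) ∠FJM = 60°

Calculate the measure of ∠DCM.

From the given relations: CD = EM = 12.
Step 1: By the law of cosines on triangle CDM: CM² = 12² + 6² − 2·12·6·cos(60°) = 108, so CM = 6·√3.
Step 2: By the inverse law of cosines on triangle DCM: cos(∠DCM) = (12² + (6·√3)² − 6²) / (2·12·6·√3) = 216/249.42 = 0.866, so ∠DCM = 30°.

Therefore, the measure of angle ∠DCM = 30°.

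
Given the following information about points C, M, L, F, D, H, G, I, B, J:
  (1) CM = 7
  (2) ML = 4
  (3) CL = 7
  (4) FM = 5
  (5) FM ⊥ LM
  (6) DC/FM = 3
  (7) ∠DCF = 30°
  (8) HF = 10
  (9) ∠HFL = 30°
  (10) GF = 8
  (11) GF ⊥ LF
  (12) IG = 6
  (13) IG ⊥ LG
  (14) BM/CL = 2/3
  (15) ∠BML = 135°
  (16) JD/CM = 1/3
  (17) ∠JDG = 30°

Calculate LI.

Step 1: By the law of cosines on triangle LMF: LF² = 4² + 5² − 2·4·5·cos(90°) = 41, so LF = √41.
Step 2: By the law of cosines on triangle LFG: LG² = √41² + 8² − 2·√41·8·cos(90°) = 105, so LG = √105.
Step 3: By the law of cosines on triangle LGI: LI² = √105² + 6² − 2·√105·6·cos(90°) = 141, so LI = √141.

Therefore, the length of LI = √141.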